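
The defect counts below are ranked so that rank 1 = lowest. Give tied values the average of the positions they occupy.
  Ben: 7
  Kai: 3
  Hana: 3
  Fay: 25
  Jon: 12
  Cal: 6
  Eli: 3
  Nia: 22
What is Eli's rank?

Sorted (ascending): 3, 3, 3, 6, 7, 12, 22, 25
The 3 values of 3 occupy positions 1–3 → average rank 2.
Eli has value 3 → rank 2.

2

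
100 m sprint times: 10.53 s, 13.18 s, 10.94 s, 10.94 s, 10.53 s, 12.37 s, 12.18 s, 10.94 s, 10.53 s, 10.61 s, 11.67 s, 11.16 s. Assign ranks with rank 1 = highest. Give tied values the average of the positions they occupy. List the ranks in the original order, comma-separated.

11, 1, 7, 7, 11, 2, 3, 7, 11, 9, 4, 5

Sorted (descending): 13.18, 12.37, 12.18, 11.67, 11.16, 10.94, 10.94, 10.94, 10.61, 10.53, 10.53, 10.53
The 3 values of 10.94 occupy positions 6–8 → average rank 7.
The 3 values of 10.53 occupy positions 10–12 → average rank 11.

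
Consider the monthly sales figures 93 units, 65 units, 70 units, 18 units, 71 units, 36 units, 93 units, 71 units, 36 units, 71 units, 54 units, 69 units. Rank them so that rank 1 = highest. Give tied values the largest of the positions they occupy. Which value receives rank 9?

54

Sorted (descending): 93, 93, 71, 71, 71, 70, 69, 65, 54, 36, 36, 18
The 2 values of 93 occupy positions 1–2 → each gets rank 2.
The 3 values of 71 occupy positions 3–5 → each gets rank 5.
The 2 values of 36 occupy positions 10–11 → each gets rank 11.
Rank 9 → value 54.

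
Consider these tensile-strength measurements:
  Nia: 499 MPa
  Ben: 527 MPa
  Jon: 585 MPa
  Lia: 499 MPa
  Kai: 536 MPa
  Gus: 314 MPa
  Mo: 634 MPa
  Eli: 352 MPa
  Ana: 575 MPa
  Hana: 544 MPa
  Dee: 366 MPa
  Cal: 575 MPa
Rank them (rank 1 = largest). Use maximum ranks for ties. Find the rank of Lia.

9

Sorted (descending): 634, 585, 575, 575, 544, 536, 527, 499, 499, 366, 352, 314
The 2 values of 575 occupy positions 3–4 → each gets rank 4.
The 2 values of 499 occupy positions 8–9 → each gets rank 9.
Lia has value 499 MPa → rank 9.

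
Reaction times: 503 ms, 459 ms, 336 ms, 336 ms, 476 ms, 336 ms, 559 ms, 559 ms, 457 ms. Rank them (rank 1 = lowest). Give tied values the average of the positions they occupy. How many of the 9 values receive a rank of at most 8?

Sorted (ascending): 336, 336, 336, 457, 459, 476, 503, 559, 559
The 3 values of 336 occupy positions 1–3 → average rank 2.
The 2 values of 559 occupy positions 8–9 → average rank (8+9)/2 = 8.5.
Ranks ≤ 8: {2, 2, 2, 4, 5, 6, 7} → 7 values.

7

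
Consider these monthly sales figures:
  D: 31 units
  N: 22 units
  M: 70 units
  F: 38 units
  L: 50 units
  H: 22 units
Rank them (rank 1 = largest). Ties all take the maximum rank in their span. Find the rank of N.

Sorted (descending): 70, 50, 38, 31, 22, 22
The 2 values of 22 occupy positions 5–6 → each gets rank 6.
N has value 22 units → rank 6.

6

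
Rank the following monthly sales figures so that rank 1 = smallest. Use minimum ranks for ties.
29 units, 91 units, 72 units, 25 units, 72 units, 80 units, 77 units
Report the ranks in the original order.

Sorted (ascending): 25, 29, 72, 72, 77, 80, 91
The 2 values of 72 occupy positions 3–4 → each gets rank 3.

2, 7, 3, 1, 3, 6, 5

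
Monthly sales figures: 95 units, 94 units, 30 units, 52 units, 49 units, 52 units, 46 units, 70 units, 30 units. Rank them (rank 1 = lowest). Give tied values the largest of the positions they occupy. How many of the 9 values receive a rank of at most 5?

4

Sorted (ascending): 30, 30, 46, 49, 52, 52, 70, 94, 95
The 2 values of 30 occupy positions 1–2 → each gets rank 2.
The 2 values of 52 occupy positions 5–6 → each gets rank 6.
Ranks ≤ 5: {2, 2, 3, 4} → 4 values.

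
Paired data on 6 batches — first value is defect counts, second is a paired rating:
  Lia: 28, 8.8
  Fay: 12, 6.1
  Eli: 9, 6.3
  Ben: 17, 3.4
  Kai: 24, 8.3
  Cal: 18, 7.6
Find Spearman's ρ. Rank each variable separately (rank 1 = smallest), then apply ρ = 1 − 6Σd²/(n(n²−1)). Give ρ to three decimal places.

Ranks of variable 1: 6, 2, 1, 3, 5, 4
Ranks of variable 2: 6, 2, 3, 1, 5, 4
d = r₁ − r₂: 0, 0, -2, 2, 0, 0
d²: 0, 0, 4, 4, 0, 0; Σd² = 8
ρ = 1 − 6·8/(6·35) = 1 − 48/210 = 0.771

0.771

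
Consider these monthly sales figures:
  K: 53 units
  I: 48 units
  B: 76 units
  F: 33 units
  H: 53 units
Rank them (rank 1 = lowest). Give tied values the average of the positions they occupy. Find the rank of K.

Sorted (ascending): 33, 48, 53, 53, 76
The 2 values of 53 occupy positions 3–4 → average rank (3+4)/2 = 3.5.
K has value 53 units → rank 3.5.

3.5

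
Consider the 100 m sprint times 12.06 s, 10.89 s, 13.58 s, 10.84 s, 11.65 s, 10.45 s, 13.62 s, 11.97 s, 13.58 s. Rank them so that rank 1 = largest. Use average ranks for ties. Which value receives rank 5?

11.97

Sorted (descending): 13.62, 13.58, 13.58, 12.06, 11.97, 11.65, 10.89, 10.84, 10.45
The 2 values of 13.58 occupy positions 2–3 → average rank (2+3)/2 = 2.5.
Rank 5 → value 11.97.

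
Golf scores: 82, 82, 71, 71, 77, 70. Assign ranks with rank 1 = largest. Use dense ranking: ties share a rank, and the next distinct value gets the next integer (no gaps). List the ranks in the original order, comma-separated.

1, 1, 3, 3, 2, 4

Sorted (descending): 82, 82, 77, 71, 71, 70
The 2 values of 82 share dense rank 1.
The 2 values of 71 share dense rank 3.
Remaining distinct values take the next consecutive integers.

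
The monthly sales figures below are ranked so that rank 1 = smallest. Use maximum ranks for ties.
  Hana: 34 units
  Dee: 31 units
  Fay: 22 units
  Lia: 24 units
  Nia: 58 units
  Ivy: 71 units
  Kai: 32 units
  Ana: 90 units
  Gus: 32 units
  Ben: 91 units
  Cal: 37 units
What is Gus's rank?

Sorted (ascending): 22, 24, 31, 32, 32, 34, 37, 58, 71, 90, 91
The 2 values of 32 occupy positions 4–5 → each gets rank 5.
Gus has value 32 units → rank 5.

5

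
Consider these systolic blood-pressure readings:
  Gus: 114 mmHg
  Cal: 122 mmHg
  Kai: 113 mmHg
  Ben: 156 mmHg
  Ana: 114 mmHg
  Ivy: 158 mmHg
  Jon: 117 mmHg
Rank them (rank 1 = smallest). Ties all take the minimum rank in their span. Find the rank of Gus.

Sorted (ascending): 113, 114, 114, 117, 122, 156, 158
The 2 values of 114 occupy positions 2–3 → each gets rank 2.
Gus has value 114 mmHg → rank 2.

2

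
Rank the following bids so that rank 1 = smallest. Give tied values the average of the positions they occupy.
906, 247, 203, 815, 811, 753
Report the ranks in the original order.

Sorted (ascending): 203, 247, 753, 811, 815, 906
No ties — each value takes its position as its rank.

6, 2, 1, 5, 4, 3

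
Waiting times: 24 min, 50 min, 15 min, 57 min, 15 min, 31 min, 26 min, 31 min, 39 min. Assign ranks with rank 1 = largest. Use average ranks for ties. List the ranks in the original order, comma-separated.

7, 2, 8.5, 1, 8.5, 4.5, 6, 4.5, 3

Sorted (descending): 57, 50, 39, 31, 31, 26, 24, 15, 15
The 2 values of 31 occupy positions 4–5 → average rank (4+5)/2 = 4.5.
The 2 values of 15 occupy positions 8–9 → average rank (8+9)/2 = 8.5.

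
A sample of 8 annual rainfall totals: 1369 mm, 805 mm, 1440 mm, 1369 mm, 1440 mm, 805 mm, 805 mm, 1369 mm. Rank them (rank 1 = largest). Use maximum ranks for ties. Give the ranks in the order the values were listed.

5, 8, 2, 5, 2, 8, 8, 5

Sorted (descending): 1440, 1440, 1369, 1369, 1369, 805, 805, 805
The 2 values of 1440 occupy positions 1–2 → each gets rank 2.
The 3 values of 1369 occupy positions 3–5 → each gets rank 5.
The 3 values of 805 occupy positions 6–8 → each gets rank 8.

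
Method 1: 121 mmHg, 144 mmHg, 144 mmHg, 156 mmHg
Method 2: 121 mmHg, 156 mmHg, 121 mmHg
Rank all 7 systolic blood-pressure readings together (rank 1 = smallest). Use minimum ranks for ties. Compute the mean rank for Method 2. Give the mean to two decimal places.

2.67

Sorted (ascending): 121, 121, 121, 144, 144, 156, 156
The 3 values of 121 occupy positions 1–3 → each gets rank 1.
The 2 values of 144 occupy positions 4–5 → each gets rank 4.
The 2 values of 156 occupy positions 6–7 → each gets rank 6.
Method 2 values → pooled ranks: 121→1, 156→6, 121→1
Mean rank = (1 + 6 + 1) / 3 = 2.67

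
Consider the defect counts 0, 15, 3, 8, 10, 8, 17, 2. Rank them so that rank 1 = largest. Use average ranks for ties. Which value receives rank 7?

2

Sorted (descending): 17, 15, 10, 8, 8, 3, 2, 0
The 2 values of 8 occupy positions 4–5 → average rank (4+5)/2 = 4.5.
Rank 7 → value 2.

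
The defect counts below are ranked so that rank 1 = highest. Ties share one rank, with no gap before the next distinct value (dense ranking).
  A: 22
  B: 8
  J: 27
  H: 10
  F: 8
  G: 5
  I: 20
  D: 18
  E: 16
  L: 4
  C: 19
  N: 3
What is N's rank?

Sorted (descending): 27, 22, 20, 19, 18, 16, 10, 8, 8, 5, 4, 3
The 2 values of 8 share dense rank 8.
Remaining distinct values take the next consecutive integers.
N has value 3 → rank 11.

11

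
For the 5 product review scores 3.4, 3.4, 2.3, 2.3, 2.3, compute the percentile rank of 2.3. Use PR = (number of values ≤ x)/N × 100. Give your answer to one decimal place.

60.0

N = 5.
Strictly below 2.3: 0. Equal to 2.3: 3.
PR = 3/5 × 100 = 60.0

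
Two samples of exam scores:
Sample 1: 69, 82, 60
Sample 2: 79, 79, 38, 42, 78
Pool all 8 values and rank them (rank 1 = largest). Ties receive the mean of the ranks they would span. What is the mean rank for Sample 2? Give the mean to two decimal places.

4.80

Sorted (descending): 82, 79, 79, 78, 69, 60, 42, 38
The 2 values of 79 occupy positions 2–3 → average rank (2+3)/2 = 2.5.
Sample 2 values → pooled ranks: 79→2.5, 79→2.5, 38→8, 42→7, 78→4
Mean rank = (2.5 + 2.5 + 8 + 7 + 4) / 5 = 4.80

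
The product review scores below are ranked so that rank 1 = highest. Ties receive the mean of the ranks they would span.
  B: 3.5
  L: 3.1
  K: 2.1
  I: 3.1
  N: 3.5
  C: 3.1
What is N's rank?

1.5

Sorted (descending): 3.5, 3.5, 3.1, 3.1, 3.1, 2.1
The 2 values of 3.5 occupy positions 1–2 → average rank (1+2)/2 = 1.5.
The 3 values of 3.1 occupy positions 3–5 → average rank 4.
N has value 3.5 → rank 1.5.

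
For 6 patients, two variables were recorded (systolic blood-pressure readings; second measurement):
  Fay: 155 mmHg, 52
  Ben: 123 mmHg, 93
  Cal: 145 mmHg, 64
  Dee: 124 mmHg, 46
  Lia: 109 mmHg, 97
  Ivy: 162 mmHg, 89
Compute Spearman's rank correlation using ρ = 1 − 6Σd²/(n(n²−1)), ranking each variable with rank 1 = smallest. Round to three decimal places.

-0.486

Ranks of variable 1: 5, 2, 4, 3, 1, 6
Ranks of variable 2: 2, 5, 3, 1, 6, 4
d = r₁ − r₂: 3, -3, 1, 2, -5, 2
d²: 9, 9, 1, 4, 25, 4; Σd² = 52
ρ = 1 − 6·52/(6·35) = 1 − 312/210 = -0.486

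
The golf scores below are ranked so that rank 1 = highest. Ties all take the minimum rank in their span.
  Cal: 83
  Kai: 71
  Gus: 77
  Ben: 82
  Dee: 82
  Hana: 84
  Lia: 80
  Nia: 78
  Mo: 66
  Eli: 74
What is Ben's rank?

Sorted (descending): 84, 83, 82, 82, 80, 78, 77, 74, 71, 66
The 2 values of 82 occupy positions 3–4 → each gets rank 3.
Ben has value 82 → rank 3.

3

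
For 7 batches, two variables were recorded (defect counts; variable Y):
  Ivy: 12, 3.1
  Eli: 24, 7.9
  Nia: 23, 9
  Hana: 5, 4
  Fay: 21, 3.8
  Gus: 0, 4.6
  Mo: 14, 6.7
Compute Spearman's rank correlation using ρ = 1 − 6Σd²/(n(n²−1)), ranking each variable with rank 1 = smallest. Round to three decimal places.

0.536

Ranks of variable 1: 3, 7, 6, 2, 5, 1, 4
Ranks of variable 2: 1, 6, 7, 3, 2, 4, 5
d = r₁ − r₂: 2, 1, -1, -1, 3, -3, -1
d²: 4, 1, 1, 1, 9, 9, 1; Σd² = 26
ρ = 1 − 6·26/(7·48) = 1 − 156/336 = 0.536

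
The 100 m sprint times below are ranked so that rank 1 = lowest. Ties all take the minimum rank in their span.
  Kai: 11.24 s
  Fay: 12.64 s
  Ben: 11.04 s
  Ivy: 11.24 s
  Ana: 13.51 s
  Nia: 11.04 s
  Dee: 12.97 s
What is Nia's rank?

Sorted (ascending): 11.04, 11.04, 11.24, 11.24, 12.64, 12.97, 13.51
The 2 values of 11.04 occupy positions 1–2 → each gets rank 1.
The 2 values of 11.24 occupy positions 3–4 → each gets rank 3.
Nia has value 11.04 s → rank 1.

1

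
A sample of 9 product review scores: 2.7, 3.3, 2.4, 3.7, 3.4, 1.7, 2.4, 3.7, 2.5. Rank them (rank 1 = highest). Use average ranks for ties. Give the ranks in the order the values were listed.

5, 4, 7.5, 1.5, 3, 9, 7.5, 1.5, 6

Sorted (descending): 3.7, 3.7, 3.4, 3.3, 2.7, 2.5, 2.4, 2.4, 1.7
The 2 values of 3.7 occupy positions 1–2 → average rank (1+2)/2 = 1.5.
The 2 values of 2.4 occupy positions 7–8 → average rank (7+8)/2 = 7.5.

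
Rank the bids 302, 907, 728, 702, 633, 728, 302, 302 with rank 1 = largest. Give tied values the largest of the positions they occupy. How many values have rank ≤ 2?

Sorted (descending): 907, 728, 728, 702, 633, 302, 302, 302
The 2 values of 728 occupy positions 2–3 → each gets rank 3.
The 3 values of 302 occupy positions 6–8 → each gets rank 8.
Ranks ≤ 2: {1} → 1 value.

1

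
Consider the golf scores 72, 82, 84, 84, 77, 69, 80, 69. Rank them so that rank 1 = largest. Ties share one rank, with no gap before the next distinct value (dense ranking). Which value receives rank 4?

Sorted (descending): 84, 84, 82, 80, 77, 72, 69, 69
The 2 values of 84 share dense rank 1.
The 2 values of 69 share dense rank 6.
Remaining distinct values take the next consecutive integers.
Rank 4 → value 77.

77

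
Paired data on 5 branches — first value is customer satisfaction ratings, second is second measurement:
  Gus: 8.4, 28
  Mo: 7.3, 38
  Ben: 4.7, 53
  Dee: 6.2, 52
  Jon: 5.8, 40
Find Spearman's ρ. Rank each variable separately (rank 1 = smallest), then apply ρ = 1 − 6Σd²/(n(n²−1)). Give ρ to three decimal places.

Ranks of variable 1: 5, 4, 1, 3, 2
Ranks of variable 2: 1, 2, 5, 4, 3
d = r₁ − r₂: 4, 2, -4, -1, -1
d²: 16, 4, 16, 1, 1; Σd² = 38
ρ = 1 − 6·38/(5·24) = 1 − 228/120 = -0.900

-0.900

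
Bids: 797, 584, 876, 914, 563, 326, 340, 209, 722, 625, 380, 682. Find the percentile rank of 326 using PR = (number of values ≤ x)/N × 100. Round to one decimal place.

16.7

N = 12.
Strictly below 326: 1. Equal to 326: 1.
PR = 2/12 × 100 = 16.7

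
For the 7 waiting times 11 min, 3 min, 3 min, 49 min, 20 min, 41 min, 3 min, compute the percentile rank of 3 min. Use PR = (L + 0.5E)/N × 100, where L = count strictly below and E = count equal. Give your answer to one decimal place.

21.4

N = 7.
Strictly below 3: 0. Equal to 3: 3.
PR = (0 + 0.5·3)/7 × 100 = 21.4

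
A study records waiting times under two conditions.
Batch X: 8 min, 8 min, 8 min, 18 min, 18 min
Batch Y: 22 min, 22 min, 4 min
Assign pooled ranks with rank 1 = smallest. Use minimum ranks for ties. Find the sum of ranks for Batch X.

16

Sorted (ascending): 4, 8, 8, 8, 18, 18, 22, 22
The 3 values of 8 occupy positions 2–4 → each gets rank 2.
The 2 values of 18 occupy positions 5–6 → each gets rank 5.
The 2 values of 22 occupy positions 7–8 → each gets rank 7.
Batch X values → pooled ranks: 8→2, 8→2, 8→2, 18→5, 18→5
Rank sum = 2 + 2 + 2 + 5 + 5 = 16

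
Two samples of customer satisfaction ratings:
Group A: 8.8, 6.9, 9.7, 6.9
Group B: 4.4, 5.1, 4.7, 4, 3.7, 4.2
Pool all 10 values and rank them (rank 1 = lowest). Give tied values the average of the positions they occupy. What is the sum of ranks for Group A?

Sorted (ascending): 3.7, 4, 4.2, 4.4, 4.7, 5.1, 6.9, 6.9, 8.8, 9.7
The 2 values of 6.9 occupy positions 7–8 → average rank (7+8)/2 = 7.5.
Group A values → pooled ranks: 8.8→9, 6.9→7.5, 9.7→10, 6.9→7.5
Rank sum = 9 + 7.5 + 10 + 7.5 = 34

34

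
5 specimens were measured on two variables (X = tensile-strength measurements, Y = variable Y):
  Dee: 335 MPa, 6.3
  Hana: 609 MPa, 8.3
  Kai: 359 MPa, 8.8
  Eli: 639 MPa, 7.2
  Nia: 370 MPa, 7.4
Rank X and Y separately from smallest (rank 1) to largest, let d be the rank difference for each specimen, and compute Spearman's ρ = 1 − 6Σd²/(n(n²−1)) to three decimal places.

0.100

Ranks of variable 1: 1, 4, 2, 5, 3
Ranks of variable 2: 1, 4, 5, 2, 3
d = r₁ − r₂: 0, 0, -3, 3, 0
d²: 0, 0, 9, 9, 0; Σd² = 18
ρ = 1 − 6·18/(5·24) = 1 − 108/120 = 0.100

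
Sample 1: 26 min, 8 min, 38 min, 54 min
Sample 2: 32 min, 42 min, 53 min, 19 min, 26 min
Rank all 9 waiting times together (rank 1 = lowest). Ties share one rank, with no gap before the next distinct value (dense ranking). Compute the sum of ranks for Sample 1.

17

Sorted (ascending): 8, 19, 26, 26, 32, 38, 42, 53, 54
The 2 values of 26 share dense rank 3.
Remaining distinct values take the next consecutive integers.
Sample 1 values → pooled ranks: 26→3, 8→1, 38→5, 54→8
Rank sum = 3 + 1 + 5 + 8 = 17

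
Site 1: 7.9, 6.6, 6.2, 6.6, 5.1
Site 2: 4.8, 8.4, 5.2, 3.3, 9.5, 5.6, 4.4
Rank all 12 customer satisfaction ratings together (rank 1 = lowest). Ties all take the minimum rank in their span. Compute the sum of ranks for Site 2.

Sorted (ascending): 3.3, 4.4, 4.8, 5.1, 5.2, 5.6, 6.2, 6.6, 6.6, 7.9, 8.4, 9.5
The 2 values of 6.6 occupy positions 8–9 → each gets rank 8.
Site 2 values → pooled ranks: 4.8→3, 8.4→11, 5.2→5, 3.3→1, 9.5→12, 5.6→6, 4.4→2
Rank sum = 3 + 11 + 5 + 1 + 12 + 6 + 2 = 40

40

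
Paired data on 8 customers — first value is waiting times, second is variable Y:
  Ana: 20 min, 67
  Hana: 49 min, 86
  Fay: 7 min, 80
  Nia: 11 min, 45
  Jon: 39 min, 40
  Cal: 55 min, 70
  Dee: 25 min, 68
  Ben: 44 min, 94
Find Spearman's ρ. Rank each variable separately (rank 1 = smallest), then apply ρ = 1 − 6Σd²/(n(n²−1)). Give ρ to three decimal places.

0.357

Ranks of variable 1: 3, 7, 1, 2, 5, 8, 4, 6
Ranks of variable 2: 3, 7, 6, 2, 1, 5, 4, 8
d = r₁ − r₂: 0, 0, -5, 0, 4, 3, 0, -2
d²: 0, 0, 25, 0, 16, 9, 0, 4; Σd² = 54
ρ = 1 − 6·54/(8·63) = 1 − 324/504 = 0.357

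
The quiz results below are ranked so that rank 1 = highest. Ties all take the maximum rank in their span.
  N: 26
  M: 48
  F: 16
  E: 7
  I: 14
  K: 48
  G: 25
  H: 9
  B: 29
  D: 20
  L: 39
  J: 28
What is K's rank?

Sorted (descending): 48, 48, 39, 29, 28, 26, 25, 20, 16, 14, 9, 7
The 2 values of 48 occupy positions 1–2 → each gets rank 2.
K has value 48 → rank 2.

2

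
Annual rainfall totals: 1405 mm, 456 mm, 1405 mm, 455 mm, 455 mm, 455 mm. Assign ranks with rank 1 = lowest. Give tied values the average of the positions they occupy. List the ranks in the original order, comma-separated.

5.5, 4, 5.5, 2, 2, 2

Sorted (ascending): 455, 455, 455, 456, 1405, 1405
The 3 values of 455 occupy positions 1–3 → average rank 2.
The 2 values of 1405 occupy positions 5–6 → average rank (5+6)/2 = 5.5.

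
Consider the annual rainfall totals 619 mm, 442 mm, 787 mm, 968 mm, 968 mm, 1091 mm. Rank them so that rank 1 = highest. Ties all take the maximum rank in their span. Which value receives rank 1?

Sorted (descending): 1091, 968, 968, 787, 619, 442
The 2 values of 968 occupy positions 2–3 → each gets rank 3.
Rank 1 → value 1091.

1091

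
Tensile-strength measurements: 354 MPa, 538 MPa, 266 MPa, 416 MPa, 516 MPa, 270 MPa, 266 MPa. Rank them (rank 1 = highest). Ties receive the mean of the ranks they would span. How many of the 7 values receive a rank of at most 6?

Sorted (descending): 538, 516, 416, 354, 270, 266, 266
The 2 values of 266 occupy positions 6–7 → average rank (6+7)/2 = 6.5.
Ranks ≤ 6: {1, 2, 3, 4, 5} → 5 values.

5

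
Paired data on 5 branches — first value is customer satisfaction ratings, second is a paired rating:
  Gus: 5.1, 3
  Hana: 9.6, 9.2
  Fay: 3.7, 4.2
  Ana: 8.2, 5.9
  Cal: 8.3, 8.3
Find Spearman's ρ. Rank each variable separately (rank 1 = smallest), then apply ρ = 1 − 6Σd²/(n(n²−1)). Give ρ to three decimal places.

0.900

Ranks of variable 1: 2, 5, 1, 3, 4
Ranks of variable 2: 1, 5, 2, 3, 4
d = r₁ − r₂: 1, 0, -1, 0, 0
d²: 1, 0, 1, 0, 0; Σd² = 2
ρ = 1 − 6·2/(5·24) = 1 − 12/120 = 0.900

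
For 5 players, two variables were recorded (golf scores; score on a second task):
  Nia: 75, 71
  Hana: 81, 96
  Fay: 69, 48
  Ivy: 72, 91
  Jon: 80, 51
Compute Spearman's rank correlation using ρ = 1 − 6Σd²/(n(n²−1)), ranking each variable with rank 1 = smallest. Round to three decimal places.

Ranks of variable 1: 3, 5, 1, 2, 4
Ranks of variable 2: 3, 5, 1, 4, 2
d = r₁ − r₂: 0, 0, 0, -2, 2
d²: 0, 0, 0, 4, 4; Σd² = 8
ρ = 1 − 6·8/(5·24) = 1 − 48/120 = 0.600

0.600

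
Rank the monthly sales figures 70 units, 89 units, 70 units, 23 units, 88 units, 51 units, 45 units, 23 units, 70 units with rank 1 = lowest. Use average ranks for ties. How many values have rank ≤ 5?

Sorted (ascending): 23, 23, 45, 51, 70, 70, 70, 88, 89
The 2 values of 23 occupy positions 1–2 → average rank (1+2)/2 = 1.5.
The 3 values of 70 occupy positions 5–7 → average rank 6.
Ranks ≤ 5: {1.5, 1.5, 3, 4} → 4 values.

4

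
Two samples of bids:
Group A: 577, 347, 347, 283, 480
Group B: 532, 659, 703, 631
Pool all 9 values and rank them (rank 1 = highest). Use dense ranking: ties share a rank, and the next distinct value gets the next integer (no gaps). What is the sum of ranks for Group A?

Sorted (descending): 703, 659, 631, 577, 532, 480, 347, 347, 283
The 2 values of 347 share dense rank 7.
Remaining distinct values take the next consecutive integers.
Group A values → pooled ranks: 577→4, 347→7, 347→7, 283→8, 480→6
Rank sum = 4 + 7 + 7 + 8 + 6 = 32

32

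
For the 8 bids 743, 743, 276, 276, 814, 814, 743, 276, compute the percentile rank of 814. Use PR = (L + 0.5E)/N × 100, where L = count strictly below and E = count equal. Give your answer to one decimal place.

87.5

N = 8.
Strictly below 814: 6. Equal to 814: 2.
PR = (6 + 0.5·2)/8 × 100 = 87.5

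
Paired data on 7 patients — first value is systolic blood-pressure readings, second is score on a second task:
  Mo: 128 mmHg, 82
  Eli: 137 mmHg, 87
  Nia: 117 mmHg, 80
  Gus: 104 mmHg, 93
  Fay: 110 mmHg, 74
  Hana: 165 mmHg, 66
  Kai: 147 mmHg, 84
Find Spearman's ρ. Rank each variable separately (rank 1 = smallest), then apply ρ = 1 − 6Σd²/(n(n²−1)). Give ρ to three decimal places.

-0.321

Ranks of variable 1: 4, 5, 3, 1, 2, 7, 6
Ranks of variable 2: 4, 6, 3, 7, 2, 1, 5
d = r₁ − r₂: 0, -1, 0, -6, 0, 6, 1
d²: 0, 1, 0, 36, 0, 36, 1; Σd² = 74
ρ = 1 − 6·74/(7·48) = 1 − 444/336 = -0.321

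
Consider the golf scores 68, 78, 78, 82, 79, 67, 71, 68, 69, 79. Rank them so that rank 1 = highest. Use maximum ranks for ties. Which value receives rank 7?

69

Sorted (descending): 82, 79, 79, 78, 78, 71, 69, 68, 68, 67
The 2 values of 79 occupy positions 2–3 → each gets rank 3.
The 2 values of 78 occupy positions 4–5 → each gets rank 5.
The 2 values of 68 occupy positions 8–9 → each gets rank 9.
Rank 7 → value 69.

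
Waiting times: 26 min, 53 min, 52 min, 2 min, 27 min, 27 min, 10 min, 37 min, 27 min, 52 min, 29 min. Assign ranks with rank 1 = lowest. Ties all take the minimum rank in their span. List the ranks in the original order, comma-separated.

Sorted (ascending): 2, 10, 26, 27, 27, 27, 29, 37, 52, 52, 53
The 3 values of 27 occupy positions 4–6 → each gets rank 4.
The 2 values of 52 occupy positions 9–10 → each gets rank 9.

3, 11, 9, 1, 4, 4, 2, 8, 4, 9, 7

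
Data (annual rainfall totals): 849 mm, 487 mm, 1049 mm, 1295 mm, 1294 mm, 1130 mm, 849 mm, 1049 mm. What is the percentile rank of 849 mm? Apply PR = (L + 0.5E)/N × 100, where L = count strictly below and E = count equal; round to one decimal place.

N = 8.
Strictly below 849: 1. Equal to 849: 2.
PR = (1 + 0.5·2)/8 × 100 = 25.0

25.0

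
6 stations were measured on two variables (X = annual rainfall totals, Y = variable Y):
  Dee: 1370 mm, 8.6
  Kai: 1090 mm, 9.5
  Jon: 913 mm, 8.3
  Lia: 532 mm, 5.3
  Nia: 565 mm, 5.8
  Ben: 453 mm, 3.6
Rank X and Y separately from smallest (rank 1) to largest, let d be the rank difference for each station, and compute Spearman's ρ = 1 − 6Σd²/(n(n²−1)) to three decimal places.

Ranks of variable 1: 6, 5, 4, 2, 3, 1
Ranks of variable 2: 5, 6, 4, 2, 3, 1
d = r₁ − r₂: 1, -1, 0, 0, 0, 0
d²: 1, 1, 0, 0, 0, 0; Σd² = 2
ρ = 1 − 6·2/(6·35) = 1 − 12/210 = 0.943

0.943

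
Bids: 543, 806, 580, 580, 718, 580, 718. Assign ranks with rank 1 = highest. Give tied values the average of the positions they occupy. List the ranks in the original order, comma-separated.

Sorted (descending): 806, 718, 718, 580, 580, 580, 543
The 2 values of 718 occupy positions 2–3 → average rank (2+3)/2 = 2.5.
The 3 values of 580 occupy positions 4–6 → average rank 5.

7, 1, 5, 5, 2.5, 5, 2.5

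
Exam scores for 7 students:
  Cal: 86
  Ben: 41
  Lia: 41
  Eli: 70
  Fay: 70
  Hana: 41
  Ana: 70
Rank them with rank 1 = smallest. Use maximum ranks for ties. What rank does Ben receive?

3

Sorted (ascending): 41, 41, 41, 70, 70, 70, 86
The 3 values of 41 occupy positions 1–3 → each gets rank 3.
The 3 values of 70 occupy positions 4–6 → each gets rank 6.
Ben has value 41 → rank 3.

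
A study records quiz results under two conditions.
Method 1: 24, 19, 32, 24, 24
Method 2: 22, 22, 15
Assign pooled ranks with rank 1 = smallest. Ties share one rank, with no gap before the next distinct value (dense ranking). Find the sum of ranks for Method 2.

7

Sorted (ascending): 15, 19, 22, 22, 24, 24, 24, 32
The 2 values of 22 share dense rank 3.
The 3 values of 24 share dense rank 4.
Remaining distinct values take the next consecutive integers.
Method 2 values → pooled ranks: 22→3, 22→3, 15→1
Rank sum = 3 + 3 + 1 = 7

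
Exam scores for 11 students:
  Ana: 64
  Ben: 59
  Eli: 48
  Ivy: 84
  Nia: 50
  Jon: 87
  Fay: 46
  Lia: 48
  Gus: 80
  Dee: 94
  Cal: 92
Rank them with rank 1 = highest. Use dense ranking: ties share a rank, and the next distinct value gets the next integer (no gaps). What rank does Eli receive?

Sorted (descending): 94, 92, 87, 84, 80, 64, 59, 50, 48, 48, 46
The 2 values of 48 share dense rank 9.
Remaining distinct values take the next consecutive integers.
Eli has value 48 → rank 9.

9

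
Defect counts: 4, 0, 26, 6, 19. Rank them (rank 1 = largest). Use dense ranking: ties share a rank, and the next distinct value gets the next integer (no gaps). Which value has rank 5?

Sorted (descending): 26, 19, 6, 4, 0
No ties — each value takes its position as its rank.
Rank 5 → value 0.

0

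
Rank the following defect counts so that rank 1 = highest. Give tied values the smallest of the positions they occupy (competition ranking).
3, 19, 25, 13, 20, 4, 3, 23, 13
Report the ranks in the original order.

Sorted (descending): 25, 23, 20, 19, 13, 13, 4, 3, 3
The 2 values of 13 occupy positions 5–6 → each gets rank 5.
The 2 values of 3 occupy positions 8–9 → each gets rank 8.

8, 4, 1, 5, 3, 7, 8, 2, 5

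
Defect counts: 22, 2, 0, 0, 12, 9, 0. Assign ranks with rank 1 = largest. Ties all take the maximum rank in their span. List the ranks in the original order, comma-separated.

Sorted (descending): 22, 12, 9, 2, 0, 0, 0
The 3 values of 0 occupy positions 5–7 → each gets rank 7.

1, 4, 7, 7, 2, 3, 7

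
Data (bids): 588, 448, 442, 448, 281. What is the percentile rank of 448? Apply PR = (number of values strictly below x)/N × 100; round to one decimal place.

40.0

N = 5.
Strictly below 448: 2. Equal to 448: 2.
PR = 2/5 × 100 = 40.0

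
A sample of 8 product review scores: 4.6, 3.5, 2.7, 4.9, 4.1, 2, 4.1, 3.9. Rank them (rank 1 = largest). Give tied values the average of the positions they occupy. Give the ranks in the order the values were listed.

2, 6, 7, 1, 3.5, 8, 3.5, 5

Sorted (descending): 4.9, 4.6, 4.1, 4.1, 3.9, 3.5, 2.7, 2
The 2 values of 4.1 occupy positions 3–4 → average rank (3+4)/2 = 3.5.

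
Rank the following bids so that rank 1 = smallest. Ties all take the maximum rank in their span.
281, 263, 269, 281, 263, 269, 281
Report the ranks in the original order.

7, 2, 4, 7, 2, 4, 7

Sorted (ascending): 263, 263, 269, 269, 281, 281, 281
The 2 values of 263 occupy positions 1–2 → each gets rank 2.
The 2 values of 269 occupy positions 3–4 → each gets rank 4.
The 3 values of 281 occupy positions 5–7 → each gets rank 7.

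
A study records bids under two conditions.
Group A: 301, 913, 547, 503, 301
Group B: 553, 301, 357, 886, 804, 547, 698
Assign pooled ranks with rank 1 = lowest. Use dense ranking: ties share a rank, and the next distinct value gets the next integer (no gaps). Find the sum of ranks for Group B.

Sorted (ascending): 301, 301, 301, 357, 503, 547, 547, 553, 698, 804, 886, 913
The 3 values of 301 share dense rank 1.
The 2 values of 547 share dense rank 4.
Remaining distinct values take the next consecutive integers.
Group B values → pooled ranks: 553→5, 301→1, 357→2, 886→8, 804→7, 547→4, 698→6
Rank sum = 5 + 1 + 2 + 8 + 7 + 4 + 6 = 33

33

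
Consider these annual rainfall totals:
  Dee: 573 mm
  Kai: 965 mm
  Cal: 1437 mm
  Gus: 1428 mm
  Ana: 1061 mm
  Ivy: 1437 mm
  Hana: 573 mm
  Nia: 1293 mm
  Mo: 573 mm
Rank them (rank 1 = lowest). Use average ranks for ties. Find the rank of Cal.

Sorted (ascending): 573, 573, 573, 965, 1061, 1293, 1428, 1437, 1437
The 3 values of 573 occupy positions 1–3 → average rank 2.
The 2 values of 1437 occupy positions 8–9 → average rank (8+9)/2 = 8.5.
Cal has value 1437 mm → rank 8.5.

8.5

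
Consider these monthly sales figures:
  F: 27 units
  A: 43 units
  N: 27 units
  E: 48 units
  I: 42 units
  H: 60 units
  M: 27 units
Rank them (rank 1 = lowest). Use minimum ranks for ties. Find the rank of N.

1

Sorted (ascending): 27, 27, 27, 42, 43, 48, 60
The 3 values of 27 occupy positions 1–3 → each gets rank 1.
N has value 27 units → rank 1.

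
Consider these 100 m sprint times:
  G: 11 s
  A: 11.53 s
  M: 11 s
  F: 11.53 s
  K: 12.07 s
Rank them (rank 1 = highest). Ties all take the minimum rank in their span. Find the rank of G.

4

Sorted (descending): 12.07, 11.53, 11.53, 11, 11
The 2 values of 11.53 occupy positions 2–3 → each gets rank 2.
The 2 values of 11 occupy positions 4–5 → each gets rank 4.
G has value 11 s → rank 4.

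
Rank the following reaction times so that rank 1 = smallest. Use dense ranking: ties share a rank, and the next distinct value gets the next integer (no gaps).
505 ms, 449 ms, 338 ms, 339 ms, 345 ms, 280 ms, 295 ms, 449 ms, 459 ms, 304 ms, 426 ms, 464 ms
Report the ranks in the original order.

11, 8, 4, 5, 6, 1, 2, 8, 9, 3, 7, 10

Sorted (ascending): 280, 295, 304, 338, 339, 345, 426, 449, 449, 459, 464, 505
The 2 values of 449 share dense rank 8.
Remaining distinct values take the next consecutive integers.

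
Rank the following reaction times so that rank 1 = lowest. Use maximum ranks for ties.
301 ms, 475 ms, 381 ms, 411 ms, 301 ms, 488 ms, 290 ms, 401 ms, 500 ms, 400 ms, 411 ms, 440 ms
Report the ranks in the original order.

Sorted (ascending): 290, 301, 301, 381, 400, 401, 411, 411, 440, 475, 488, 500
The 2 values of 301 occupy positions 2–3 → each gets rank 3.
The 2 values of 411 occupy positions 7–8 → each gets rank 8.

3, 10, 4, 8, 3, 11, 1, 6, 12, 5, 8, 9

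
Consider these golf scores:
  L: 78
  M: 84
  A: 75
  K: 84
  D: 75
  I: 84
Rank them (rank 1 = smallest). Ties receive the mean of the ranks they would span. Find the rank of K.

5

Sorted (ascending): 75, 75, 78, 84, 84, 84
The 2 values of 75 occupy positions 1–2 → average rank (1+2)/2 = 1.5.
The 3 values of 84 occupy positions 4–6 → average rank 5.
K has value 84 → rank 5.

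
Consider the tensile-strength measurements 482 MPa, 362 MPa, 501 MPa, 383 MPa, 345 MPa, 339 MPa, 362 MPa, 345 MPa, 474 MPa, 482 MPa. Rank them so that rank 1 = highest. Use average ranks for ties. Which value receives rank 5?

Sorted (descending): 501, 482, 482, 474, 383, 362, 362, 345, 345, 339
The 2 values of 482 occupy positions 2–3 → average rank (2+3)/2 = 2.5.
The 2 values of 362 occupy positions 6–7 → average rank (6+7)/2 = 6.5.
The 2 values of 345 occupy positions 8–9 → average rank (8+9)/2 = 8.5.
Rank 5 → value 383.

383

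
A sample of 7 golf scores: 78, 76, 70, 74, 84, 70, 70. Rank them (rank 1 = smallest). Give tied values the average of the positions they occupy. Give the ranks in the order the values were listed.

Sorted (ascending): 70, 70, 70, 74, 76, 78, 84
The 3 values of 70 occupy positions 1–3 → average rank 2.

6, 5, 2, 4, 7, 2, 2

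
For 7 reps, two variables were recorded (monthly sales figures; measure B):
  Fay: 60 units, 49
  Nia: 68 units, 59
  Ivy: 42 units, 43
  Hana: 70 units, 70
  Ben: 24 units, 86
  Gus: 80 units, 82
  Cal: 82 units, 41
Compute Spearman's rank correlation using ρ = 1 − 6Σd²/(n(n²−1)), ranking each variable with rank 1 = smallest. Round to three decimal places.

-0.286

Ranks of variable 1: 3, 4, 2, 5, 1, 6, 7
Ranks of variable 2: 3, 4, 2, 5, 7, 6, 1
d = r₁ − r₂: 0, 0, 0, 0, -6, 0, 6
d²: 0, 0, 0, 0, 36, 0, 36; Σd² = 72
ρ = 1 − 6·72/(7·48) = 1 − 432/336 = -0.286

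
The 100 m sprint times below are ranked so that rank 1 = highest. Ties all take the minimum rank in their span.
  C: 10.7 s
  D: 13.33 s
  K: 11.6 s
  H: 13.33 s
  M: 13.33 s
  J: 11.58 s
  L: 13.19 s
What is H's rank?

1

Sorted (descending): 13.33, 13.33, 13.33, 13.19, 11.6, 11.58, 10.7
The 3 values of 13.33 occupy positions 1–3 → each gets rank 1.
H has value 13.33 s → rank 1.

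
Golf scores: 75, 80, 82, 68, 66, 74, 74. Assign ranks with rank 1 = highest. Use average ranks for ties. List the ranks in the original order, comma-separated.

3, 2, 1, 6, 7, 4.5, 4.5

Sorted (descending): 82, 80, 75, 74, 74, 68, 66
The 2 values of 74 occupy positions 4–5 → average rank (4+5)/2 = 4.5.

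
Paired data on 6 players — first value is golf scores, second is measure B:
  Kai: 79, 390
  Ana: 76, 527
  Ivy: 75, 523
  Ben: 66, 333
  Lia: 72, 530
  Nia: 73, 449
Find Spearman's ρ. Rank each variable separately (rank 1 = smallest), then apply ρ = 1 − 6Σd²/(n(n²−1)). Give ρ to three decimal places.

Ranks of variable 1: 6, 5, 4, 1, 2, 3
Ranks of variable 2: 2, 5, 4, 1, 6, 3
d = r₁ − r₂: 4, 0, 0, 0, -4, 0
d²: 16, 0, 0, 0, 16, 0; Σd² = 32
ρ = 1 − 6·32/(6·35) = 1 − 192/210 = 0.086

0.086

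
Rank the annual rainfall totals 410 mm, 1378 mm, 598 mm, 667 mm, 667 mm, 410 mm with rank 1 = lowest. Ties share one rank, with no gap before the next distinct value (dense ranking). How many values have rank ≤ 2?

Sorted (ascending): 410, 410, 598, 667, 667, 1378
The 2 values of 410 share dense rank 1.
The 2 values of 667 share dense rank 3.
Remaining distinct values take the next consecutive integers.
Ranks ≤ 2: {1, 1, 2} → 3 values.

3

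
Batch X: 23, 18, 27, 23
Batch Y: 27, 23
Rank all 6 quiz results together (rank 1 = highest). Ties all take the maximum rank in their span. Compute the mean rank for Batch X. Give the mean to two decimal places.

4.50

Sorted (descending): 27, 27, 23, 23, 23, 18
The 2 values of 27 occupy positions 1–2 → each gets rank 2.
The 3 values of 23 occupy positions 3–5 → each gets rank 5.
Batch X values → pooled ranks: 23→5, 18→6, 27→2, 23→5
Mean rank = (5 + 6 + 2 + 5) / 4 = 4.50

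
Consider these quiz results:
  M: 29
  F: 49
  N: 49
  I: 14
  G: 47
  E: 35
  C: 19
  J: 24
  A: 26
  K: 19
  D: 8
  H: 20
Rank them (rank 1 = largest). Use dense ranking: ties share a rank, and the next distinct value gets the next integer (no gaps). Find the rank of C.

8

Sorted (descending): 49, 49, 47, 35, 29, 26, 24, 20, 19, 19, 14, 8
The 2 values of 49 share dense rank 1.
The 2 values of 19 share dense rank 8.
Remaining distinct values take the next consecutive integers.
C has value 19 → rank 8.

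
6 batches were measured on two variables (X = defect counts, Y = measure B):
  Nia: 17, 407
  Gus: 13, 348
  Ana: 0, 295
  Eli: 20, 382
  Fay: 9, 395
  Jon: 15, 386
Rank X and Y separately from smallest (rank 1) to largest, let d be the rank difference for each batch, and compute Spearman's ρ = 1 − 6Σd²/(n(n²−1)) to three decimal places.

Ranks of variable 1: 5, 3, 1, 6, 2, 4
Ranks of variable 2: 6, 2, 1, 3, 5, 4
d = r₁ − r₂: -1, 1, 0, 3, -3, 0
d²: 1, 1, 0, 9, 9, 0; Σd² = 20
ρ = 1 − 6·20/(6·35) = 1 − 120/210 = 0.429

0.429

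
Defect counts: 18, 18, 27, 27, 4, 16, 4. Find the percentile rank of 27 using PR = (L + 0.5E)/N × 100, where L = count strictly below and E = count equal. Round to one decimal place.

85.7

N = 7.
Strictly below 27: 5. Equal to 27: 2.
PR = (5 + 0.5·2)/7 × 100 = 85.7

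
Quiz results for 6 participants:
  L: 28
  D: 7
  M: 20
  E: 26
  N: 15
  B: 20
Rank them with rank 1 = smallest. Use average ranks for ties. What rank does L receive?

Sorted (ascending): 7, 15, 20, 20, 26, 28
The 2 values of 20 occupy positions 3–4 → average rank (3+4)/2 = 3.5.
L has value 28 → rank 6.

6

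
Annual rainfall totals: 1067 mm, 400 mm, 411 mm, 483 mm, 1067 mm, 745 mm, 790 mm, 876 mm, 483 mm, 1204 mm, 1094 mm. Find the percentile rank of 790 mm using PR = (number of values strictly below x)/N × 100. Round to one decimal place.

N = 11.
Strictly below 790: 5. Equal to 790: 1.
PR = 5/11 × 100 = 45.5

45.5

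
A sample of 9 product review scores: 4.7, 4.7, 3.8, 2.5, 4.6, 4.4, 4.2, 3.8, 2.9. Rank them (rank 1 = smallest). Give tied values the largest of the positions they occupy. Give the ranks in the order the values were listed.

9, 9, 4, 1, 7, 6, 5, 4, 2

Sorted (ascending): 2.5, 2.9, 3.8, 3.8, 4.2, 4.4, 4.6, 4.7, 4.7
The 2 values of 3.8 occupy positions 3–4 → each gets rank 4.
The 2 values of 4.7 occupy positions 8–9 → each gets rank 9.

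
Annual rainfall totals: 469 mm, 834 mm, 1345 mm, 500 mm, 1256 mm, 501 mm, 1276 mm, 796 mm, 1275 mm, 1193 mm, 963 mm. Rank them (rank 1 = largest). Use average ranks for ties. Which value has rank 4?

Sorted (descending): 1345, 1276, 1275, 1256, 1193, 963, 834, 796, 501, 500, 469
No ties — each value takes its position as its rank.
Rank 4 → value 1256.

1256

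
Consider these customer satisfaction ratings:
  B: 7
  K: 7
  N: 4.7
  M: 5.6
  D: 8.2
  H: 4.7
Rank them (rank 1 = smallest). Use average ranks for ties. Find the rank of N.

1.5

Sorted (ascending): 4.7, 4.7, 5.6, 7, 7, 8.2
The 2 values of 4.7 occupy positions 1–2 → average rank (1+2)/2 = 1.5.
The 2 values of 7 occupy positions 4–5 → average rank (4+5)/2 = 4.5.
N has value 4.7 → rank 1.5.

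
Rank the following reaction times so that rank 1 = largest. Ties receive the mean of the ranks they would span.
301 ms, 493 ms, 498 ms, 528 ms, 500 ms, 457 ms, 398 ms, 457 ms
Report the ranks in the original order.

8, 4, 3, 1, 2, 5.5, 7, 5.5

Sorted (descending): 528, 500, 498, 493, 457, 457, 398, 301
The 2 values of 457 occupy positions 5–6 → average rank (5+6)/2 = 5.5.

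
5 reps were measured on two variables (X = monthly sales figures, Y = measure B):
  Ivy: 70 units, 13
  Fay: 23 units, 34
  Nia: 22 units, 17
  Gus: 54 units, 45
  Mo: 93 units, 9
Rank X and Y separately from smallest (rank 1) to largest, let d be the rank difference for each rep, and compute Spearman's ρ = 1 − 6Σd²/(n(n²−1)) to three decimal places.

Ranks of variable 1: 4, 2, 1, 3, 5
Ranks of variable 2: 2, 4, 3, 5, 1
d = r₁ − r₂: 2, -2, -2, -2, 4
d²: 4, 4, 4, 4, 16; Σd² = 32
ρ = 1 − 6·32/(5·24) = 1 − 192/120 = -0.600

-0.600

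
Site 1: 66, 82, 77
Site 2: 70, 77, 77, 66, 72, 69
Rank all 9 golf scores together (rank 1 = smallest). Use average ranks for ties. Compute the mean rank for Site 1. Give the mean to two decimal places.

5.83

Sorted (ascending): 66, 66, 69, 70, 72, 77, 77, 77, 82
The 2 values of 66 occupy positions 1–2 → average rank (1+2)/2 = 1.5.
The 3 values of 77 occupy positions 6–8 → average rank 7.
Site 1 values → pooled ranks: 66→1.5, 82→9, 77→7
Mean rank = (1.5 + 9 + 7) / 3 = 5.83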